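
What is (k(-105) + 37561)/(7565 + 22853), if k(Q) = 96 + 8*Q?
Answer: 36817/30418 ≈ 1.2104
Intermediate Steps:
(k(-105) + 37561)/(7565 + 22853) = ((96 + 8*(-105)) + 37561)/(7565 + 22853) = ((96 - 840) + 37561)/30418 = (-744 + 37561)*(1/30418) = 36817*(1/30418) = 36817/30418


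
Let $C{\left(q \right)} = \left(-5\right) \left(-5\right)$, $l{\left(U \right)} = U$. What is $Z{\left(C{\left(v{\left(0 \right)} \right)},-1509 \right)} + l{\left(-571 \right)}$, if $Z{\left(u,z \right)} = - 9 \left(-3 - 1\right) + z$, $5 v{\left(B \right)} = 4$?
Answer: $-2044$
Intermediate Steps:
$v{\left(B \right)} = \frac{4}{5}$ ($v{\left(B \right)} = \frac{1}{5} \cdot 4 = \frac{4}{5}$)
$C{\left(q \right)} = 25$
$Z{\left(u,z \right)} = 36 + z$ ($Z{\left(u,z \right)} = \left(-9\right) \left(-4\right) + z = 36 + z$)
$Z{\left(C{\left(v{\left(0 \right)} \right)},-1509 \right)} + l{\left(-571 \right)} = \left(36 - 1509\right) - 571 = -1473 - 571 = -2044$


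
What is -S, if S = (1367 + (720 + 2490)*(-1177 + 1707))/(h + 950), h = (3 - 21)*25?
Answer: -1702667/500 ≈ -3405.3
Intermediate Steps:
h = -450 (h = -18*25 = -450)
S = 1702667/500 (S = (1367 + (720 + 2490)*(-1177 + 1707))/(-450 + 950) = (1367 + 3210*530)/500 = (1367 + 1701300)*(1/500) = 1702667*(1/500) = 1702667/500 ≈ 3405.3)
-S = -1*1702667/500 = -1702667/500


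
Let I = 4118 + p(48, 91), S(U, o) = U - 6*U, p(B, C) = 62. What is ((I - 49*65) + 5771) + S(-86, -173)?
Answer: 7196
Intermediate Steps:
S(U, o) = -5*U
I = 4180 (I = 4118 + 62 = 4180)
((I - 49*65) + 5771) + S(-86, -173) = ((4180 - 49*65) + 5771) - 5*(-86) = ((4180 - 3185) + 5771) + 430 = (995 + 5771) + 430 = 6766 + 430 = 7196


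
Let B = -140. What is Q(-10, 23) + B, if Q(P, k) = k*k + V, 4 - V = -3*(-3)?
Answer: 384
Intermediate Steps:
V = -5 (V = 4 - (-3)*(-3) = 4 - 1*9 = 4 - 9 = -5)
Q(P, k) = -5 + k² (Q(P, k) = k*k - 5 = k² - 5 = -5 + k²)
Q(-10, 23) + B = (-5 + 23²) - 140 = (-5 + 529) - 140 = 524 - 140 = 384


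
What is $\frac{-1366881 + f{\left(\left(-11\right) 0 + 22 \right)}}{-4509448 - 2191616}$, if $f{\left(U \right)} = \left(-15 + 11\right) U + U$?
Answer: $\frac{455649}{2233688} \approx 0.20399$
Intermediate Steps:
$f{\left(U \right)} = - 3 U$ ($f{\left(U \right)} = - 4 U + U = - 3 U$)
$\frac{-1366881 + f{\left(\left(-11\right) 0 + 22 \right)}}{-4509448 - 2191616} = \frac{-1366881 - 3 \left(\left(-11\right) 0 + 22\right)}{-4509448 - 2191616} = \frac{-1366881 - 3 \left(0 + 22\right)}{-6701064} = \left(-1366881 - 66\right) \left(- \frac{1}{6701064}\right) = \left(-1366947\right) \left(- \frac{1}{6701064}\right) = \frac{455649}{2233688}$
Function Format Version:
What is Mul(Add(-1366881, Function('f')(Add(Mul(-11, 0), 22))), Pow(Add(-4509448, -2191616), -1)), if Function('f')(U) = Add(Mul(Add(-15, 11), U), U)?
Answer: Rational(455649, 2233688) ≈ 0.20399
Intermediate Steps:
Function('f')(U) = Mul(-3, U) (Function('f')(U) = Add(Mul(-4, U), U) = Mul(-3, U))
Mul(Add(-1366881, Function('f')(Add(Mul(-11, 0), 22))), Pow(Add(-4509448, -2191616), -1)) = Mul(Add(-1366881, Mul(-3, Add(Mul(-11, 0), 22))), Pow(Add(-4509448, -2191616), -1)) = Mul(Add(-1366881, Mul(-3, Add(0, 22))), Pow(-6701064, -1)) = Mul(Add(-1366881, Mul(-3, 22)), Rational(-1, 6701064)) = Mul(Add(-1366881, -66), Rational(-1, 6701064)) = Mul(-1366947, Rational(-1, 6701064)) = Rational(455649, 2233688)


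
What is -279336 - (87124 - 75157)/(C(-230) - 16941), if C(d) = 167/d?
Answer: -1088457067182/3896597 ≈ -2.7934e+5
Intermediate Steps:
-279336 - (87124 - 75157)/(C(-230) - 16941) = -279336 - (87124 - 75157)/(167/(-230) - 16941) = -279336 - 11967/(167*(-1/230) - 16941) = -279336 - 11967/(-167/230 - 16941) = -279336 - 11967/(-3896597/230) = -279336 - 11967*(-230)/3896597 = -279336 - 1*(-2752410/3896597) = -279336 + 2752410/3896597 = -1088457067182/3896597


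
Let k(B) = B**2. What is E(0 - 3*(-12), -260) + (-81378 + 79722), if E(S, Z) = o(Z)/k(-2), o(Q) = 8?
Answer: -1654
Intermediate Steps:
E(S, Z) = 2 (E(S, Z) = 8/((-2)**2) = 8/4 = 8*(1/4) = 2)
E(0 - 3*(-12), -260) + (-81378 + 79722) = 2 + (-81378 + 79722) = 2 - 1656 = -1654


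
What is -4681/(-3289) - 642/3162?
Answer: 2114964/1733303 ≈ 1.2202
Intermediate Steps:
-4681/(-3289) - 642/3162 = -4681*(-1/3289) - 642*1/3162 = 4681/3289 - 107/527 = 2114964/1733303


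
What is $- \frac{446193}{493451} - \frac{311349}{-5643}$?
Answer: $\frac{50372536100}{928181331} \approx 54.27$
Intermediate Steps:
$- \frac{446193}{493451} - \frac{311349}{-5643} = \left(-446193\right) \frac{1}{493451} - - \frac{103783}{1881} = - \frac{446193}{493451} + \frac{103783}{1881} = \frac{50372536100}{928181331}$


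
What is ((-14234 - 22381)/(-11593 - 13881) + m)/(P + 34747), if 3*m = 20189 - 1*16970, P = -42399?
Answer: -27370217/194927048 ≈ -0.14041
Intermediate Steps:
m = 1073 (m = (20189 - 1*16970)/3 = (20189 - 16970)/3 = (⅓)*3219 = 1073)
((-14234 - 22381)/(-11593 - 13881) + m)/(P + 34747) = ((-14234 - 22381)/(-11593 - 13881) + 1073)/(-42399 + 34747) = (-36615/(-25474) + 1073)/(-7652) = (-36615*(-1/25474) + 1073)*(-1/7652) = (36615/25474 + 1073)*(-1/7652) = (27370217/25474)*(-1/7652) = -27370217/194927048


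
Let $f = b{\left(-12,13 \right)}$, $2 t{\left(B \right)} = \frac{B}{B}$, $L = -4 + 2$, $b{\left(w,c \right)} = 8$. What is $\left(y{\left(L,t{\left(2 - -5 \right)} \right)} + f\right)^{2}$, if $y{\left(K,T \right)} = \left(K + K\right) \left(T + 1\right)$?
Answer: $4$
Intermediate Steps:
$L = -2$
$t{\left(B \right)} = \frac{1}{2}$ ($t{\left(B \right)} = \frac{B \frac{1}{B}}{2} = \frac{1}{2} \cdot 1 = \frac{1}{2}$)
$f = 8$
$y{\left(K,T \right)} = 2 K \left(1 + T\right)$
$\left(y{\left(L,t{\left(2 - -5 \right)} \right)} + f\right)^{2} = \left(2 \left(-2\right) \left(1 + \frac{1}{2}\right) + 8\right)^{2} = \left(2 \left(-2\right) \frac{3}{2} + 8\right)^{2} = \left(-6 + 8\right)^{2} = 2^{2} = 4$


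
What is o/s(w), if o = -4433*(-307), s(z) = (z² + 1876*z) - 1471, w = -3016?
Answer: 1360931/3436769 ≈ 0.39599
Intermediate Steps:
s(z) = -1471 + z² + 1876*z
o = 1360931
o/s(w) = 1360931/(-1471 + (-3016)² + 1876*(-3016)) = 1360931/(-1471 + 9096256 - 5658016) = 1360931/3436769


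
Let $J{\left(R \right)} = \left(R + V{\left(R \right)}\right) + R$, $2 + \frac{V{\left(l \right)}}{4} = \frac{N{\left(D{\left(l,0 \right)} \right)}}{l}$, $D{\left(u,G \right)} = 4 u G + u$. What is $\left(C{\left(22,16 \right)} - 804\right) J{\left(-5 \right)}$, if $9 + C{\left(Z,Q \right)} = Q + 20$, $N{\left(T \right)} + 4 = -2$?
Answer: $\frac{51282}{5} \approx 10256.0$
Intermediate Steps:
$D{\left(u,G \right)} = u + 4 G u$ ($D{\left(u,G \right)} = 4 G u + u = u + 4 G u$)
$N{\left(T \right)} = -6$ ($N{\left(T \right)} = -4 - 2 = -6$)
$V{\left(l \right)} = -8 - \frac{24}{l}$ ($V{\left(l \right)} = -8 + 4 \left(- \frac{6}{l}\right) = -8 - \frac{24}{l}$)
$C{\left(Z,Q \right)} = 11 + Q$ ($C{\left(Z,Q \right)} = -9 + \left(Q + 20\right) = -9 + \left(20 + Q\right) = 11 + Q$)
$J{\left(R \right)} = -8 - \frac{24}{R} + 2 R$ ($J{\left(R \right)} = \left(R - \left(8 + \frac{24}{R}\right)\right) + R = \left(-8 + R - \frac{24}{R}\right) + R = -8 - \frac{24}{R} + 2 R$)
$\left(C{\left(22,16 \right)} - 804\right) J{\left(-5 \right)} = \left(\left(11 + 16\right) - 804\right) \left(-8 - \frac{24}{-5} + 2 \left(-5\right)\right) = \left(27 - 804\right) \left(-8 - - \frac{24}{5} - 10\right) = - 777 \left(-8 + \frac{24}{5} - 10\right) = \left(-777\right) \left(- \frac{66}{5}\right) = \frac{51282}{5}$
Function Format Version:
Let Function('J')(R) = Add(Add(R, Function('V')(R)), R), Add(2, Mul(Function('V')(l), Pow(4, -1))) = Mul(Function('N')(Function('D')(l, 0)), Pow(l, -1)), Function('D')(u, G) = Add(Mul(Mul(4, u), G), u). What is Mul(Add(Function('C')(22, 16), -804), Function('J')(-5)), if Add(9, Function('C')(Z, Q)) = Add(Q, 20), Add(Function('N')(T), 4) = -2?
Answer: Rational(51282, 5) ≈ 10256.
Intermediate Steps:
Function('D')(u, G) = Add(u, Mul(4, G, u)) (Function('D')(u, G) = Add(Mul(4, G, u), u) = Add(u, Mul(4, G, u)))
Function('N')(T) = -6 (Function('N')(T) = Add(-4, -2) = -6)
Function('V')(l) = Add(-8, Mul(-24, Pow(l, -1))) (Function('V')(l) = Add(-8, Mul(4, Mul(-6, Pow(l, -1)))) = Add(-8, Mul(-24, Pow(l, -1))))
Function('C')(Z, Q) = Add(11, Q) (Function('C')(Z, Q) = Add(-9, Add(Q, 20)) = Add(-9, Add(20, Q)) = Add(11, Q))
Function('J')(R) = Add(-8, Mul(-24, Pow(R, -1)), Mul(2, R)) (Function('J')(R) = Add(Add(R, Add(-8, Mul(-24, Pow(R, -1)))), R) = Add(Add(-8, R, Mul(-24, Pow(R, -1))), R) = Add(-8, Mul(-24, Pow(R, -1)), Mul(2, R)))
Mul(Add(Function('C')(22, 16), -804), Function('J')(-5)) = Mul(Add(Add(11, 16), -804), Add(-8, Mul(-24, Pow(-5, -1)), Mul(2, -5))) = Mul(Add(27, -804), Add(-8, Mul(-24, Rational(-1, 5)), -10)) = Mul(-777, Add(-8, Rational(24, 5), -10)) = Mul(-777, Rational(-66, 5)) = Rational(51282, 5)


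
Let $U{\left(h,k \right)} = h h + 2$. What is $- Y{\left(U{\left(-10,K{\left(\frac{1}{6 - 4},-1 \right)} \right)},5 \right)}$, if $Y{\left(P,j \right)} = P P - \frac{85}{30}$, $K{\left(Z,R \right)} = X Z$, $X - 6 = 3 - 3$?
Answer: $- \frac{62407}{6} \approx -10401.0$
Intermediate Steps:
$X = 6$ ($X = 6 + \left(3 - 3\right) = 6 + 0 = 6$)
$K{\left(Z,R \right)} = 6 Z$
$U{\left(h,k \right)} = 2 + h^{2}$ ($U{\left(h,k \right)} = h^{2} + 2 = 2 + h^{2}$)
$Y{\left(P,j \right)} = - \frac{17}{6} + P^{2}$ ($Y{\left(P,j \right)} = P^{2} - \frac{17}{6} = - \frac{17}{6} + P^{2}$)
$- Y{\left(U{\left(-10,K{\left(\frac{1}{6 - 4},-1 \right)} \right)},5 \right)} = - (- \frac{17}{6} + \left(2 + \left(-10\right)^{2}\right)^{2}) = - (- \frac{17}{6} + \left(2 + 100\right)^{2}) = - (- \frac{17}{6} + 102^{2}) = - (- \frac{17}{6} + 10404) = \left(-1\right) \frac{62407}{6} = - \frac{62407}{6}$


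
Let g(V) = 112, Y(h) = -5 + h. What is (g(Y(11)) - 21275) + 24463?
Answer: 3300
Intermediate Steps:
(g(Y(11)) - 21275) + 24463 = (112 - 21275) + 24463 = -21163 + 24463 = 3300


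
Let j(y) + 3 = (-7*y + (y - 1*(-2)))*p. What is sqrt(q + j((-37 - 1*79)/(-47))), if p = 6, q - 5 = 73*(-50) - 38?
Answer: I*sqrt(8312138)/47 ≈ 61.342*I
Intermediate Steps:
q = -3683 (q = 5 + (73*(-50) - 38) = 5 + (-3650 - 38) = 5 - 3688 = -3683)
j(y) = 9 - 36*y (j(y) = -3 + (-7*y + (y - 1*(-2)))*6 = -3 + (-7*y + (y + 2))*6 = -3 + (-7*y + (2 + y))*6 = -3 + (2 - 6*y)*6 = -3 + (12 - 36*y) = 9 - 36*y)
sqrt(q + j((-37 - 1*79)/(-47))) = sqrt(-3683 + (9 - 36*(-37 - 1*79)/(-47))) = sqrt(-3683 + (9 - 36*(-37 - 79)*(-1)/47)) = sqrt(-3683 + (9 - (-4176)*(-1)/47)) = sqrt(-3683 + (9 - 36*116/47)) = sqrt(-3683 + (9 - 4176/47)) = sqrt(-3683 - 3753/47) = sqrt(-176854/47) = I*sqrt(8312138)/47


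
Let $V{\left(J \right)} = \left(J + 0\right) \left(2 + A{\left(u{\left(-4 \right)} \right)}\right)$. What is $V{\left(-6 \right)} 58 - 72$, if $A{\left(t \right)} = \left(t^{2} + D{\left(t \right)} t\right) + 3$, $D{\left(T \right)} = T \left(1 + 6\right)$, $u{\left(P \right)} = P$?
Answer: $-46356$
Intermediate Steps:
$D{\left(T \right)} = 7 T$ ($D{\left(T \right)} = T 7 = 7 T$)
$A{\left(t \right)} = 3 + 8 t^{2}$ ($A{\left(t \right)} = \left(t^{2} + 7 t t\right) + 3 = \left(t^{2} + 7 t^{2}\right) + 3 = 8 t^{2} + 3 = 3 + 8 t^{2}$)
$V{\left(J \right)} = 133 J$ ($V{\left(J \right)} = \left(J + 0\right) \left(2 + \left(3 + 8 \left(-4\right)^{2}\right)\right) = J \left(2 + \left(3 + 8 \cdot 16\right)\right) = J \left(2 + \left(3 + 128\right)\right) = J \left(2 + 131\right) = J 133 = 133 J$)
$V{\left(-6 \right)} 58 - 72 = 133 \left(-6\right) 58 - 72 = \left(-798\right) 58 - 72 = -46284 - 72 = -46356$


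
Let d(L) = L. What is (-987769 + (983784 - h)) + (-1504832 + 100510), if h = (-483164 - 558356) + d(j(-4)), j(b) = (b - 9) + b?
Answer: -366770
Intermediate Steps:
j(b) = -9 + 2*b (j(b) = (-9 + b) + b = -9 + 2*b)
h = -1041537 (h = (-483164 - 558356) + (-9 + 2*(-4)) = -1041520 + (-9 - 8) = -1041520 - 17 = -1041537)
(-987769 + (983784 - h)) + (-1504832 + 100510) = (-987769 + (983784 - 1*(-1041537))) + (-1504832 + 100510) = (-987769 + (983784 + 1041537)) - 1404322 = (-987769 + 2025321) - 1404322 = 1037552 - 1404322 = -366770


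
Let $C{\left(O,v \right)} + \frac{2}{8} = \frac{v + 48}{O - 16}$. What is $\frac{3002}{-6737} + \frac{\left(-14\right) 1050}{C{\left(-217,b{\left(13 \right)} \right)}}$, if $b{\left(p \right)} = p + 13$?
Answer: $\frac{92298006742}{3563873} \approx 25898.0$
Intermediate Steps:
$b{\left(p \right)} = 13 + p$
$C{\left(O,v \right)} = - \frac{1}{4} + \frac{48 + v}{-16 + O}$ ($C{\left(O,v \right)} = - \frac{1}{4} + \frac{v + 48}{O - 16} = - \frac{1}{4} + \frac{48 + v}{-16 + O}$)
$\frac{3002}{-6737} + \frac{\left(-14\right) 1050}{C{\left(-217,b{\left(13 \right)} \right)}} = \frac{3002}{-6737} + \frac{\left(-14\right) 1050}{\frac{1}{-16 - 217} \left(52 + \left(13 + 13\right) - - \frac{217}{4}\right)} = 3002 \left(- \frac{1}{6737}\right) - \frac{14700}{\frac{1}{-233} \left(52 + 26 + \frac{217}{4}\right)} = - \frac{3002}{6737} - \frac{14700}{\left(- \frac{1}{233}\right) \frac{529}{4}} = - \frac{3002}{6737} - \frac{14700}{- \frac{529}{932}} = - \frac{3002}{6737} - - \frac{13700400}{529} = - \frac{3002}{6737} + \frac{13700400}{529} = \frac{92298006742}{3563873}$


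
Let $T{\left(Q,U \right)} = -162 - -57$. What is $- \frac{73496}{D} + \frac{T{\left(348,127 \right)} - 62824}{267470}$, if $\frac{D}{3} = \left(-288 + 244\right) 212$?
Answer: $\frac{559280312}{233902515} \approx 2.3911$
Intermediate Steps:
$T{\left(Q,U \right)} = -105$ ($T{\left(Q,U \right)} = -162 + 57 = -105$)
$D = -27984$ ($D = 3 \left(-288 + 244\right) 212 = 3 \left(\left(-44\right) 212\right) = 3 \left(-9328\right) = -27984$)
$- \frac{73496}{D} + \frac{T{\left(348,127 \right)} - 62824}{267470} = - \frac{73496}{-27984} + \frac{-105 - 62824}{267470} = \left(-73496\right) \left(- \frac{1}{27984}\right) + \left(-105 - 62824\right) \frac{1}{267470} = \frac{9187}{3498} - \frac{62929}{267470} = \frac{559280312}{233902515}$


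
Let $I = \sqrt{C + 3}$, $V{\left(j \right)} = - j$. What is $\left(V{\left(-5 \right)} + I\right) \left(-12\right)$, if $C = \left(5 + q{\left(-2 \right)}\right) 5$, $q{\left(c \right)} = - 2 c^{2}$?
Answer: $-60 - 24 i \sqrt{3} \approx -60.0 - 41.569 i$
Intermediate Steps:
$C = -15$ ($C = \left(5 - 2 \left(-2\right)^{2}\right) 5 = \left(5 - 8\right) 5 = \left(-3\right) 5 = -15$)
$I = 2 i \sqrt{3}$ ($I = \sqrt{-15 + 3} = \sqrt{-12} = 2 i \sqrt{3} \approx 3.4641 i$)
$\left(V{\left(-5 \right)} + I\right) \left(-12\right) = \left(\left(-1\right) \left(-5\right) + 2 i \sqrt{3}\right) \left(-12\right) = \left(5 + 2 i \sqrt{3}\right) \left(-12\right) = -60 - 24 i \sqrt{3}$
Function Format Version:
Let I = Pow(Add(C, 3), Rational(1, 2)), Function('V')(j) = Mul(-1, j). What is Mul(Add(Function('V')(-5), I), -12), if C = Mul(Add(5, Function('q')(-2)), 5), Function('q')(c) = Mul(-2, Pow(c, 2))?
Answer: Add(-60, Mul(-24, I, Pow(3, Rational(1, 2)))) ≈ Add(-60.000, Mul(-41.569, I))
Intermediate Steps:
C = -15 (C = Mul(Add(5, Mul(-2, Pow(-2, 2))), 5) = Mul(Add(5, Mul(-2, 4)), 5) = Mul(Add(5, -8), 5) = Mul(-3, 5) = -15)
I = Mul(2, I, Pow(3, Rational(1, 2))) (I = Pow(Add(-15, 3), Rational(1, 2)) = Pow(-12, Rational(1, 2)) = Mul(2, I, Pow(3, Rational(1, 2))) ≈ Mul(3.4641, I))
Mul(Add(Function('V')(-5), I), -12) = Mul(Add(Mul(-1, -5), Mul(2, I, Pow(3, Rational(1, 2)))), -12) = Mul(Add(5, Mul(2, I, Pow(3, Rational(1, 2)))), -12) = Add(-60, Mul(-24, I, Pow(3, Rational(1, 2))))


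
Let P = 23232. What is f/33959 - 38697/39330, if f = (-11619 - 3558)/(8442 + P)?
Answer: -1156215614542/1175111972355 ≈ -0.98392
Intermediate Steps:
f = -5059/10558 (f = (-11619 - 3558)/(8442 + 23232) = -15177/31674 = -15177*1/31674 = -5059/10558 ≈ -0.47916)
f/33959 - 38697/39330 = -5059/10558/33959 - 38697/39330 = -5059/10558*1/33959 - 38697*1/39330 = -5059/358539122 - 12899/13110 = -1156215614542/1175111972355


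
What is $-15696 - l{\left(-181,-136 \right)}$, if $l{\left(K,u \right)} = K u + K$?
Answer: $-40131$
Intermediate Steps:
$l{\left(K,u \right)} = K + K u$
$-15696 - l{\left(-181,-136 \right)} = -15696 - - 181 \left(1 - 136\right) = -15696 - \left(-181\right) \left(-135\right) = -15696 - 24435 = -40131$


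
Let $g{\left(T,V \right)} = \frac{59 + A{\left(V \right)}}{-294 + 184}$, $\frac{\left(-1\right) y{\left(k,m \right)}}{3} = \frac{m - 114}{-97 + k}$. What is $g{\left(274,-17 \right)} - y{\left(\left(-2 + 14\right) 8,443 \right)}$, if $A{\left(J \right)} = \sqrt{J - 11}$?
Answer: $- \frac{108629}{110} - \frac{i \sqrt{7}}{55} \approx -987.54 - 0.048105 i$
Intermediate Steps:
$y{\left(k,m \right)} = - \frac{3 \left(-114 + m\right)}{-97 + k}$ ($y{\left(k,m \right)} = - 3 \frac{m - 114}{-97 + k} = - 3 \frac{-114 + m}{-97 + k} = - \frac{3 \left(-114 + m\right)}{-97 + k}$)
$A{\left(J \right)} = \sqrt{-11 + J}$
$g{\left(T,V \right)} = - \frac{59}{110} - \frac{\sqrt{-11 + V}}{110}$ ($g{\left(T,V \right)} = \frac{59 + \sqrt{-11 + V}}{-294 + 184} = \frac{59 + \sqrt{-11 + V}}{-110} = \left(59 + \sqrt{-11 + V}\right) \left(- \frac{1}{110}\right) = - \frac{59}{110} - \frac{\sqrt{-11 + V}}{110}$)
$g{\left(274,-17 \right)} - y{\left(\left(-2 + 14\right) 8,443 \right)} = \left(- \frac{59}{110} - \frac{\sqrt{-11 - 17}}{110}\right) - \frac{3 \left(114 - 443\right)}{-97 + \left(-2 + 14\right) 8} = \left(- \frac{59}{110} - \frac{\sqrt{-28}}{110}\right) - \frac{3 \left(114 - 443\right)}{-97 + 12 \cdot 8} = \left(- \frac{59}{110} - \frac{2 i \sqrt{7}}{110}\right) - 3 \frac{1}{-97 + 96} \left(-329\right) = \left(- \frac{59}{110} - \frac{i \sqrt{7}}{55}\right) - 3 \frac{1}{-1} \left(-329\right) = \left(- \frac{59}{110} - \frac{i \sqrt{7}}{55}\right) - 3 \left(-1\right) \left(-329\right) = \left(- \frac{59}{110} - \frac{i \sqrt{7}}{55}\right) - 987 = - \frac{108629}{110} - \frac{i \sqrt{7}}{55}$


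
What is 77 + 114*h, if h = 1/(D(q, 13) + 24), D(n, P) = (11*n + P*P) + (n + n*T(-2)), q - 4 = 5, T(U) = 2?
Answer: 24677/319 ≈ 77.357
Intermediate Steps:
q = 9 (q = 4 + 5 = 9)
D(n, P) = P**2 + 14*n (D(n, P) = (11*n + P*P) + (n + n*2) = (11*n + P**2) + (n + 2*n) = (P**2 + 11*n) + 3*n = P**2 + 14*n)
h = 1/319 (h = 1/((13**2 + 14*9) + 24) = 1/((169 + 126) + 24) = 1/(295 + 24) = 1/319 ≈ 0.0031348)
77 + 114*h = 77 + 114*(1/319) = 77 + 114/319 = 24677/319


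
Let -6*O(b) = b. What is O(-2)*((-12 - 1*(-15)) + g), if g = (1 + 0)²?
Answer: 4/3 ≈ 1.3333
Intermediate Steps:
O(b) = -b/6
g = 1 (g = 1² = 1)
O(-2)*((-12 - 1*(-15)) + g) = (-⅙*(-2))*((-12 - 1*(-15)) + 1) = ((-12 + 15) + 1)/3 = (3 + 1)/3 = (⅓)*4 = 4/3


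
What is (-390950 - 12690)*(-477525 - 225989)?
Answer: 283966390960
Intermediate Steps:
(-390950 - 12690)*(-477525 - 225989) = -403640*(-703514) = 283966390960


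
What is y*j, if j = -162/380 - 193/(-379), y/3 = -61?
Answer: -1092693/72010 ≈ -15.174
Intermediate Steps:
y = -183 (y = 3*(-61) = -183)
j = 5971/72010 (j = -162*1/380 - 193*(-1/379) = -81/190 + 193/379 = 5971/72010 ≈ 0.082919)
y*j = -183*5971/72010 = -1092693/72010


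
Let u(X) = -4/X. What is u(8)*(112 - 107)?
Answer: -5/2 ≈ -2.5000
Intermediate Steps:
u(8)*(112 - 107) = (-4/8)*(112 - 107) = -4*1/8*5 = -1/2*5 = -5/2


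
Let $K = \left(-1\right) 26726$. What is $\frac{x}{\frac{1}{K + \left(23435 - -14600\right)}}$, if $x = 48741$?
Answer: $551211969$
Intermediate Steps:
$K = -26726$
$\frac{x}{\frac{1}{K + \left(23435 - -14600\right)}} = \frac{48741}{\frac{1}{-26726 + \left(23435 - -14600\right)}} = \frac{48741}{\frac{1}{-26726 + \left(23435 + 14600\right)}} = \frac{48741}{\frac{1}{-26726 + 38035}} = \frac{48741}{\frac{1}{11309}} = 48741 \frac{1}{\frac{1}{11309}} = 48741 \cdot 11309 = 551211969$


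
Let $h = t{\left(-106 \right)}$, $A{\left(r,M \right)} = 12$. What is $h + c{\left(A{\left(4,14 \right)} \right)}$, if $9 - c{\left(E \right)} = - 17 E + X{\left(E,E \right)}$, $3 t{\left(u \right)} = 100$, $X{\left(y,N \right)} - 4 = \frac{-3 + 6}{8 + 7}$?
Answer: $\frac{3632}{15} \approx 242.13$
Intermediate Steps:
$X{\left(y,N \right)} = \frac{21}{5}$ ($X{\left(y,N \right)} = 4 + \frac{-3 + 6}{8 + 7} = 4 + \frac{3}{15} = 4 + 3 \cdot \frac{1}{15} = 4 + \frac{1}{5} = \frac{21}{5}$)
$t{\left(u \right)} = \frac{100}{3}$ ($t{\left(u \right)} = \frac{1}{3} \cdot 100 = \frac{100}{3}$)
$c{\left(E \right)} = \frac{24}{5} + 17 E$ ($c{\left(E \right)} = 9 - \left(- 17 E + \frac{21}{5}\right) = 9 - \left(\frac{21}{5} - 17 E\right) = 9 + \left(- \frac{21}{5} + 17 E\right) = \frac{24}{5} + 17 E$)
$h = \frac{100}{3} \approx 33.333$
$h + c{\left(A{\left(4,14 \right)} \right)} = \frac{100}{3} + \left(\frac{24}{5} + 17 \cdot 12\right) = \frac{100}{3} + \left(\frac{24}{5} + 204\right) = \frac{100}{3} + \frac{1044}{5} = \frac{3632}{15}$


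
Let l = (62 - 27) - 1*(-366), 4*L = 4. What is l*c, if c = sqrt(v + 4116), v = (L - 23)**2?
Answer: 4010*sqrt(46) ≈ 27197.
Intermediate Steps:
L = 1 (L = (1/4)*4 = 1)
v = 484 (v = (1 - 23)**2 = (-22)**2 = 484)
c = 10*sqrt(46) (c = sqrt(484 + 4116) = sqrt(4600) = 10*sqrt(46) ≈ 67.823)
l = 401 (l = 35 + 366 = 401)
l*c = 401*(10*sqrt(46)) = 4010*sqrt(46)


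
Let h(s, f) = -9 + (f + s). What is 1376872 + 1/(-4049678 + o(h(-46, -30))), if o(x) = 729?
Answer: 5574884507527/4048949 ≈ 1.3769e+6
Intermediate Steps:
h(s, f) = -9 + f + s
1376872 + 1/(-4049678 + o(h(-46, -30))) = 1376872 + 1/(-4049678 + 729) = 1376872 + 1/(-4048949) = 1376872 - 1/4048949 = 5574884507527/4048949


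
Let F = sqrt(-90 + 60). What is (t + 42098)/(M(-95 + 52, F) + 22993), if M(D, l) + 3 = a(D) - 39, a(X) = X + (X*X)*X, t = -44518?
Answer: 2420/56599 ≈ 0.042757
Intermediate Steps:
F = I*sqrt(30) (F = sqrt(-30) = I*sqrt(30) ≈ 5.4772*I)
a(X) = X + X**3 (a(X) = X + X**2*X = X + X**3)
M(D, l) = -42 + D + D**3 (M(D, l) = -3 + ((D + D**3) - 39) = -3 + (-39 + D + D**3) = -42 + D + D**3)
(t + 42098)/(M(-95 + 52, F) + 22993) = (-44518 + 42098)/((-42 + (-95 + 52) + (-95 + 52)**3) + 22993) = -2420/((-42 - 43 + (-43)**3) + 22993) = -2420/((-42 - 43 - 79507) + 22993) = -2420/(-79592 + 22993) = -2420/(-56599) = -2420*(-1/56599) = 2420/56599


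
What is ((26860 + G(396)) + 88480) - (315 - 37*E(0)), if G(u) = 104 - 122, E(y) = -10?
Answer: 114637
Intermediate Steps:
G(u) = -18
((26860 + G(396)) + 88480) - (315 - 37*E(0)) = ((26860 - 18) + 88480) - (315 - 37*(-10)) = (26842 + 88480) - (315 + 370) = 115322 - 1*685 = 115322 - 685 = 114637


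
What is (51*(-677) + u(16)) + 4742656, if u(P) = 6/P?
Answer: 37665035/8 ≈ 4.7081e+6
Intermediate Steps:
(51*(-677) + u(16)) + 4742656 = (51*(-677) + 6/16) + 4742656 = (-34527 + 6*(1/16)) + 4742656 = (-34527 + 3/8) + 4742656 = -276213/8 + 4742656 = 37665035/8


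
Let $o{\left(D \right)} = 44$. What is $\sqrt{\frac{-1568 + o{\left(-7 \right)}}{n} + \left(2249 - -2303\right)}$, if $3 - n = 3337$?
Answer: $\frac{\sqrt{12650772982}}{1667} \approx 67.472$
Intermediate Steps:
$n = -3334$ ($n = 3 - 3337 = -3334$)
$\sqrt{\frac{-1568 + o{\left(-7 \right)}}{n} + \left(2249 - -2303\right)} = \sqrt{\frac{-1568 + 44}{-3334} + \left(2249 - -2303\right)} = \sqrt{\left(-1524\right) \left(- \frac{1}{3334}\right) + \left(2249 + 2303\right)} = \sqrt{\frac{762}{1667} + 4552} = \sqrt{\frac{7588946}{1667}} = \frac{\sqrt{12650772982}}{1667}$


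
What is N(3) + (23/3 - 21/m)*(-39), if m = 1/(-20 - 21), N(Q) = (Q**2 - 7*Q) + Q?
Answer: -33887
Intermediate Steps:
N(Q) = Q**2 - 6*Q
m = -1/41 (m = 1/(-41) = -1/41 ≈ -0.024390)
N(3) + (23/3 - 21/m)*(-39) = 3*(-6 + 3) + (23/3 - 21/(-1/41))*(-39) = 3*(-3) + (23*(1/3) - 21*(-41))*(-39) = -9 + (23/3 + 861)*(-39) = -9 + (2606/3)*(-39) = -9 - 33878 = -33887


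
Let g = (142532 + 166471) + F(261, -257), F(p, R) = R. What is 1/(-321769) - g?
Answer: -99344891675/321769 ≈ -3.0875e+5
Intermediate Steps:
g = 308746 (g = (142532 + 166471) - 257 = 309003 - 257 = 308746)
1/(-321769) - g = 1/(-321769) - 1*308746 = -1/321769 - 308746 = -99344891675/321769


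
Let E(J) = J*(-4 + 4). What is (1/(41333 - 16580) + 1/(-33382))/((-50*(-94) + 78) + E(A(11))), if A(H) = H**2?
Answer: 8629/3948083598588 ≈ 2.1856e-9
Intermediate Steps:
E(J) = 0 (E(J) = J*0 = 0)
(1/(41333 - 16580) + 1/(-33382))/((-50*(-94) + 78) + E(A(11))) = (1/(41333 - 16580) + 1/(-33382))/((-50*(-94) + 78) + 0) = (1/24753 - 1/33382)/((4700 + 78) + 0) = (1/24753 - 1/33382)/(4778 + 0) = (8629/826304646)/4778 = (8629/826304646)*(1/4778) = 8629/3948083598588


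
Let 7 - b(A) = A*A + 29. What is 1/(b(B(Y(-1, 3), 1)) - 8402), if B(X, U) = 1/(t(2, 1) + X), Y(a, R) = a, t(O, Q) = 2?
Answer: -1/8425 ≈ -0.00011869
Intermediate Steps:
B(X, U) = 1/(2 + X)
b(A) = -22 - A² (b(A) = 7 - (A*A + 29) = 7 - (A² + 29) = 7 - (29 + A²) = 7 + (-29 - A²) = -22 - A²)
1/(b(B(Y(-1, 3), 1)) - 8402) = 1/((-22 - (1/(2 - 1))²) - 8402) = 1/((-22 - (1/1)²) - 8402) = 1/((-22 - 1*1²) - 8402) = 1/((-22 - 1*1) - 8402) = 1/((-22 - 1) - 8402) = 1/(-23 - 8402) = 1/(-8425) = -1/8425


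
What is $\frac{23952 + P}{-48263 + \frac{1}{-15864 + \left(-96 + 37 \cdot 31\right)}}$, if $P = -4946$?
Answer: $- \frac{140767939}{357459910} \approx -0.3938$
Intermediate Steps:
$\frac{23952 + P}{-48263 + \frac{1}{-15864 + \left(-96 + 37 \cdot 31\right)}} = \frac{23952 - 4946}{-48263 + \frac{1}{-15864 + \left(-96 + 37 \cdot 31\right)}} = \frac{19006}{-48263 + \frac{1}{-15864 + \left(-96 + 1147\right)}} = \frac{19006}{-48263 + \frac{1}{-15864 + 1051}} = \frac{19006}{-48263 + \frac{1}{-14813}} = \frac{19006}{-48263 - \frac{1}{14813}} = \frac{19006}{- \frac{714919820}{14813}} = 19006 \left(- \frac{14813}{714919820}\right) = - \frac{140767939}{357459910}$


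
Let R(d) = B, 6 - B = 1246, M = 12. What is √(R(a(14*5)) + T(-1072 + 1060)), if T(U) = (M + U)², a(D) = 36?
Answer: 2*I*√310 ≈ 35.214*I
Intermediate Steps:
B = -1240 (B = 6 - 1*1246 = 6 - 1246 = -1240)
R(d) = -1240
T(U) = (12 + U)²
√(R(a(14*5)) + T(-1072 + 1060)) = √(-1240 + (12 + (-1072 + 1060))²) = √(-1240 + (12 - 12)²) = √(-1240 + 0²) = √(-1240 + 0) = √(-1240) = 2*I*√310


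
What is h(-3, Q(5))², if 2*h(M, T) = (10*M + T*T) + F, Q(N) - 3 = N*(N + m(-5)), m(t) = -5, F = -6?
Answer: 729/4 ≈ 182.25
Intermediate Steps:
Q(N) = 3 + N*(-5 + N) (Q(N) = 3 + N*(N - 5) = 3 + N*(-5 + N))
h(M, T) = -3 + T²/2 + 5*M (h(M, T) = ((10*M + T*T) - 6)/2 = ((10*M + T²) - 6)/2 = ((T² + 10*M) - 6)/2 = (-6 + T² + 10*M)/2 = -3 + T²/2 + 5*M)
h(-3, Q(5))² = (-3 + (3 + 5² - 5*5)²/2 + 5*(-3))² = (-3 + (3 + 25 - 25)²/2 - 15)² = (-3 + (½)*3² - 15)² = (-3 + (½)*9 - 15)² = (-3 + 9/2 - 15)² = (-27/2)² = 729/4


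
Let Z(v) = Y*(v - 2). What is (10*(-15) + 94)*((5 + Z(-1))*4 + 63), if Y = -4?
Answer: -7336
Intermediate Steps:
Z(v) = 8 - 4*v (Z(v) = -4*(v - 2) = -4*(-2 + v) = 8 - 4*v)
(10*(-15) + 94)*((5 + Z(-1))*4 + 63) = (10*(-15) + 94)*((5 + (8 - 4*(-1)))*4 + 63) = (-150 + 94)*((5 + (8 + 4))*4 + 63) = -56*((5 + 12)*4 + 63) = -56*(17*4 + 63) = -56*(68 + 63) = -56*131 = -7336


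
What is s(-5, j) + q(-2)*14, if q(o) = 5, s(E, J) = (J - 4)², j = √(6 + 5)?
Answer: 97 - 8*√11 ≈ 70.467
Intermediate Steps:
j = √11 ≈ 3.3166
s(E, J) = (-4 + J)²
s(-5, j) + q(-2)*14 = (-4 + √11)² + 5*14 = (-4 + √11)² + 70 = 70 + (-4 + √11)²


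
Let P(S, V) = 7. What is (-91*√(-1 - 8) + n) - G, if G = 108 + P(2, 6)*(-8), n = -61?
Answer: -113 - 273*I ≈ -113.0 - 273.0*I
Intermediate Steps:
G = 52 (G = 108 + 7*(-8) = 108 - 56 = 52)
(-91*√(-1 - 8) + n) - G = (-91*√(-1 - 8) - 61) - 1*52 = (-273*I - 61) - 52 = (-61 - 273*I) - 52 = -113 - 273*I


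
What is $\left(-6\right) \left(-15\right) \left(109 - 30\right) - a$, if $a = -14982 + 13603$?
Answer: $8489$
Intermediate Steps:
$a = -1379$
$\left(-6\right) \left(-15\right) \left(109 - 30\right) - a = \left(-6\right) \left(-15\right) \left(109 - 30\right) - -1379 = 90 \cdot 79 + 1379 = 7110 + 1379 = 8489$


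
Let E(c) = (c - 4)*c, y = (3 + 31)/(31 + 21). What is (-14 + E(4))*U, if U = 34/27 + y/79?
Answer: -492065/27729 ≈ -17.746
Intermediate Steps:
y = 17/26 (y = 34/52 = 34*(1/52) = 17/26 ≈ 0.65385)
U = 70295/55458 (U = 34/27 + (17/26)/79 = 34*(1/27) + (17/26)*(1/79) = 34/27 + 17/2054 = 70295/55458 ≈ 1.2675)
E(c) = c*(-4 + c) (E(c) = (-4 + c)*c = c*(-4 + c))
(-14 + E(4))*U = (-14 + 4*(-4 + 4))*(70295/55458) = (-14 + 4*0)*(70295/55458) = (-14 + 0)*(70295/55458) = -14*70295/55458 = -492065/27729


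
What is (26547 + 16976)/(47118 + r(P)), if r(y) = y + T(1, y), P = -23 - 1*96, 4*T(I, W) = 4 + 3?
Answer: 174092/188003 ≈ 0.92601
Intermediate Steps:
T(I, W) = 7/4 (T(I, W) = (4 + 3)/4 = (¼)*7 = 7/4)
P = -119 (P = -23 - 96 = -119)
r(y) = 7/4 + y (r(y) = y + 7/4 = 7/4 + y)
(26547 + 16976)/(47118 + r(P)) = (26547 + 16976)/(47118 + (7/4 - 119)) = 43523/(47118 - 469/4) = 43523/(188003/4) = 43523*(4/188003) = 174092/188003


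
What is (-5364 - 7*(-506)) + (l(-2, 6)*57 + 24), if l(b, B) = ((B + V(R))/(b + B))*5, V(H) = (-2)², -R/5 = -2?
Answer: -2171/2 ≈ -1085.5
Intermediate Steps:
R = 10 (R = -5*(-2) = 10)
V(H) = 4
l(b, B) = 5*(4 + B)/(B + b) (l(b, B) = ((B + 4)/(b + B))*5 = ((4 + B)/(B + b))*5 = 5*(4 + B)/(B + b))
(-5364 - 7*(-506)) + (l(-2, 6)*57 + 24) = (-5364 - 7*(-506)) + ((5*(4 + 6)/(6 - 2))*57 + 24) = (-5364 + 3542) + ((5*10/4)*57 + 24) = -1822 + ((5*(¼)*10)*57 + 24) = -1822 + ((25/2)*57 + 24) = -1822 + (1425/2 + 24) = -1822 + 1473/2 = -2171/2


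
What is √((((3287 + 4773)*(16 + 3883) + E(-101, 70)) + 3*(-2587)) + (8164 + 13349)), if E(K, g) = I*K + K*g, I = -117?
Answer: √31444439 ≈ 5607.5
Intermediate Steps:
E(K, g) = -117*K + K*g
√((((3287 + 4773)*(16 + 3883) + E(-101, 70)) + 3*(-2587)) + (8164 + 13349)) = √((((3287 + 4773)*(16 + 3883) - 101*(-117 + 70)) + 3*(-2587)) + (8164 + 13349)) = √(((8060*3899 - 101*(-47)) - 7761) + 21513) = √(((31425940 + 4747) - 7761) + 21513) = √((31430687 - 7761) + 21513) = √(31422926 + 21513) = √31444439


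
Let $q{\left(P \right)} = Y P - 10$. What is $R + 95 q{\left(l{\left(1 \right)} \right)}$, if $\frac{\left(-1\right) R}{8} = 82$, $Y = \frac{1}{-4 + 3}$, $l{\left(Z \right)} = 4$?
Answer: $-1986$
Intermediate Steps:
$Y = -1$ ($Y = \frac{1}{-1} = -1$)
$R = -656$ ($R = \left(-8\right) 82 = -656$)
$q{\left(P \right)} = -10 - P$ ($q{\left(P \right)} = - P - 10 = -10 - P$)
$R + 95 q{\left(l{\left(1 \right)} \right)} = -656 + 95 \left(-10 - 4\right) = -656 + 95 \left(-14\right) = -656 - 1330 = -1986$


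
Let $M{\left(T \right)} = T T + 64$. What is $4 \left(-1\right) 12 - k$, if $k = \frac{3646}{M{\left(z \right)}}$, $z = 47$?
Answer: $- \frac{112750}{2273} \approx -49.604$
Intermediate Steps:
$M{\left(T \right)} = 64 + T^{2}$ ($M{\left(T \right)} = T^{2} + 64 = 64 + T^{2}$)
$k = \frac{3646}{2273}$ ($k = \frac{3646}{64 + 47^{2}} = \frac{3646}{64 + 2209} = \frac{3646}{2273} \approx 1.604$)
$4 \left(-1\right) 12 - k = 4 \left(-1\right) 12 - \frac{3646}{2273} = \left(-4\right) 12 - \frac{3646}{2273} = -48 - \frac{3646}{2273} = - \frac{112750}{2273}$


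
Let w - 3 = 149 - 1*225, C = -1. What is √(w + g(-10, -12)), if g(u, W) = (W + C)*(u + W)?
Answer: √213 ≈ 14.595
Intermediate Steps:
g(u, W) = (-1 + W)*(W + u) (g(u, W) = (W - 1)*(u + W) = (-1 + W)*(W + u))
w = -73 (w = 3 + (149 - 1*225) = 3 + (149 - 225) = 3 - 76 = -73)
√(w + g(-10, -12)) = √(-73 + ((-12)² - 1*(-12) - 1*(-10) - 12*(-10))) = √(-73 + (144 + 12 + 10 + 120)) = √(-73 + 286) = √213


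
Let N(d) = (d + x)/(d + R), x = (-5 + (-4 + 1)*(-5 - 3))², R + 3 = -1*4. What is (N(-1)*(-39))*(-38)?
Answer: -66690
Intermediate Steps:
R = -7 (R = -3 - 1*4 = -3 - 4 = -7)
x = 361 (x = (-5 - 3*(-8))² = (-5 + 24)² = 19² = 361)
N(d) = (361 + d)/(-7 + d) (N(d) = (d + 361)/(d - 7) = (361 + d)/(-7 + d))
(N(-1)*(-39))*(-38) = (((361 - 1)/(-7 - 1))*(-39))*(-38) = ((360/(-8))*(-39))*(-38) = (-⅛*360*(-39))*(-38) = -45*(-39)*(-38) = 1755*(-38) = -66690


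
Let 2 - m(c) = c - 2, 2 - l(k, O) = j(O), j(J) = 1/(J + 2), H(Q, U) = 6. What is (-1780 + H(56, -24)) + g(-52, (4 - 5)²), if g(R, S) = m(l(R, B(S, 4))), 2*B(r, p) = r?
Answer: -8858/5 ≈ -1771.6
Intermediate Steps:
j(J) = 1/(2 + J)
B(r, p) = r/2
l(k, O) = 2 - 1/(2 + O)
m(c) = 4 - c (m(c) = 2 - (c - 2) = 2 - (-2 + c) = 2 + (2 - c) = 4 - c)
g(R, S) = 4 - (3 + S)/(2 + S/2) (g(R, S) = 4 - (3 + 2*(S/2))/(2 + S/2) = 4 - (3 + S)/(2 + S/2))
(-1780 + H(56, -24)) + g(-52, (4 - 5)²) = (-1780 + 6) + 2*(5 + (4 - 5)²)/(4 + (4 - 5)²) = -1774 + 2*(5 + (-1)²)/(4 + (-1)²) = -1774 + 2*(5 + 1)/(4 + 1) = -1774 + 2*6/5 = -1774 + 2*(⅕)*6 = -1774 + 12/5 = -8858/5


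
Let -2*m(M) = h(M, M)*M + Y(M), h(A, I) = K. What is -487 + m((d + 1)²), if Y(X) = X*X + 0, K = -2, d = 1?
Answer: -491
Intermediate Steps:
h(A, I) = -2
Y(X) = X² (Y(X) = X² + 0 = X²)
m(M) = M - M²/2 (m(M) = -(-2*M + M²)/2 = -(M² - 2*M)/2 = M - M²/2)
-487 + m((d + 1)²) = -487 + (1 + 1)²*(2 - (1 + 1)²)/2 = -487 + (½)*2²*(2 - 1*2²) = -487 + (½)*4*(2 - 1*4) = -487 + (½)*4*(2 - 4) = -487 + (½)*4*(-2) = -487 - 4 = -491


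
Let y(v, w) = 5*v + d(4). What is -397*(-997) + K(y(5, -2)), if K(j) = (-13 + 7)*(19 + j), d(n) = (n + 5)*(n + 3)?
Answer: 395167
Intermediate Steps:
d(n) = (3 + n)*(5 + n) (d(n) = (5 + n)*(3 + n) = (3 + n)*(5 + n))
y(v, w) = 63 + 5*v (y(v, w) = 5*v + (15 + 4**2 + 8*4) = 5*v + (15 + 16 + 32) = 5*v + 63 = 63 + 5*v)
K(j) = -114 - 6*j (K(j) = -6*(19 + j) = -114 - 6*j)
-397*(-997) + K(y(5, -2)) = -397*(-997) + (-114 - 6*(63 + 5*5)) = 395809 + (-114 - 6*(63 + 25)) = 395809 + (-114 - 6*88) = 395809 + (-114 - 528) = 395809 - 642 = 395167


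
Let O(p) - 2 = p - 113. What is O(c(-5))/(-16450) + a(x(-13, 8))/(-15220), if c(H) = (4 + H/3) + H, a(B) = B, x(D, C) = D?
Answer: 583157/75110700 ≈ 0.0077640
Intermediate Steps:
c(H) = 4 + 4*H/3 (c(H) = (4 + H*(⅓)) + H = (4 + H/3) + H = 4 + 4*H/3)
O(p) = -111 + p (O(p) = 2 + (p - 113) = 2 + (-113 + p) = -111 + p)
O(c(-5))/(-16450) + a(x(-13, 8))/(-15220) = (-111 + (4 + (4/3)*(-5)))/(-16450) - 13/(-15220) = (-111 + (4 - 20/3))*(-1/16450) - 13*(-1/15220) = (-111 - 8/3)*(-1/16450) + 13/15220 = -341/3*(-1/16450) + 13/15220 = 341/49350 + 13/15220 = 583157/75110700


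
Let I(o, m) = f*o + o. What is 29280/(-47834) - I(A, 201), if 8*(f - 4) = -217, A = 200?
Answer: 105818085/23917 ≈ 4424.4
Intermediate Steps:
f = -185/8 (f = 4 + (1/8)*(-217) = 4 - 217/8 = -185/8 ≈ -23.125)
I(o, m) = -177*o/8 (I(o, m) = -185*o/8 + o = -177*o/8)
29280/(-47834) - I(A, 201) = 29280/(-47834) - (-177)*200/8 = 29280*(-1/47834) - 1*(-4425) = -14640/23917 + 4425 = 105818085/23917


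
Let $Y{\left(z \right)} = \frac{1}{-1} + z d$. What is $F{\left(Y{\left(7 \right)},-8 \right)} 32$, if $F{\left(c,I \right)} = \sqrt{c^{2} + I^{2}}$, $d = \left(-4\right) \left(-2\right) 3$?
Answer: $32 \sqrt{27953} \approx 5350.1$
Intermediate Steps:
$d = 24$ ($d = 8 \cdot 3 = 24$)
$Y{\left(z \right)} = -1 + 24 z$ ($Y{\left(z \right)} = \frac{1}{-1} + z 24 = -1 + 24 z$)
$F{\left(c,I \right)} = \sqrt{I^{2} + c^{2}}$
$F{\left(Y{\left(7 \right)},-8 \right)} 32 = \sqrt{\left(-8\right)^{2} + \left(-1 + 24 \cdot 7\right)^{2}} \cdot 32 = \sqrt{64 + \left(-1 + 168\right)^{2}} \cdot 32 = \sqrt{64 + 167^{2}} \cdot 32 = \sqrt{64 + 27889} \cdot 32 = \sqrt{27953} \cdot 32 = 32 \sqrt{27953}$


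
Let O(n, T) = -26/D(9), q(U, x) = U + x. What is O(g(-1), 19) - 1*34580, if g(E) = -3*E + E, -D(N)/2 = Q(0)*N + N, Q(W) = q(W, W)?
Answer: -311207/9 ≈ -34579.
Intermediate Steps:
Q(W) = 2*W (Q(W) = W + W = 2*W)
D(N) = -2*N (D(N) = -2*((2*0)*N + N) = -2*(0*N + N) = -2*(0 + N) = -2*N)
g(E) = -2*E
O(n, T) = 13/9 (O(n, T) = -26/((-2*9)) = -26/(-18) = -26*(-1/18) = 13/9)
O(g(-1), 19) - 1*34580 = 13/9 - 1*34580 = 13/9 - 34580 = -311207/9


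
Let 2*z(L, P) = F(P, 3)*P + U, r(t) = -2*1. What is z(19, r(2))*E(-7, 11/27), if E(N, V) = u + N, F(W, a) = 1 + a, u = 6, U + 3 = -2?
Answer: 13/2 ≈ 6.5000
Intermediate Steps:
U = -5 (U = -3 - 2 = -5)
r(t) = -2
E(N, V) = 6 + N
z(L, P) = -5/2 + 2*P (z(L, P) = ((1 + 3)*P - 5)/2 = (4*P - 5)/2 = (-5 + 4*P)/2 = -5/2 + 2*P)
z(19, r(2))*E(-7, 11/27) = (-5/2 + 2*(-2))*(6 - 7) = (-5/2 - 4)*(-1) = -13/2*(-1) = 13/2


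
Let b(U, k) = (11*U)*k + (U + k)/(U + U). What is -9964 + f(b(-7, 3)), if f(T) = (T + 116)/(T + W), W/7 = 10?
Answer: -11208697/1125 ≈ -9963.3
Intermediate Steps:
W = 70 (W = 7*10 = 70)
b(U, k) = (U + k)/(2*U) + 11*U*k (b(U, k) = 11*U*k + (U + k)/((2*U)) = 11*U*k + (U + k)*(1/(2*U)) = 11*U*k + (U + k)/(2*U) = (U + k)/(2*U) + 11*U*k)
f(T) = (116 + T)/(70 + T) (f(T) = (T + 116)/(T + 70) = (116 + T)/(70 + T))
-9964 + f(b(-7, 3)) = -9964 + (116 + (½)*(3 - 7*(1 + 22*(-7)*3))/(-7))/(70 + (½)*(3 - 7*(1 + 22*(-7)*3))/(-7)) = -9964 + (116 + (½)*(-⅐)*(3 - 7*(1 - 462)))/(70 + (½)*(-⅐)*(3 - 7*(1 - 462))) = -9964 + (116 + (½)*(-⅐)*(3 - 7*(-461)))/(70 + (½)*(-⅐)*(3 - 7*(-461))) = -9964 + (116 + (½)*(-⅐)*(3 + 3227))/(70 + (½)*(-⅐)*(3 + 3227)) = -9964 + (116 + (½)*(-⅐)*3230)/(70 + (½)*(-⅐)*3230) = -9964 + (116 - 1615/7)/(70 - 1615/7) = -9964 - 803/7/(-1125/7) = -9964 - 7/1125*(-803/7) = -9964 + 803/1125 = -11208697/1125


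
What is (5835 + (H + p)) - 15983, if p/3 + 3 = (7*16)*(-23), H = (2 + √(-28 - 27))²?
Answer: -17936 + 4*I*√55 ≈ -17936.0 + 29.665*I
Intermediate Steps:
H = (2 + I*√55)² (H = (2 + √(-55))² = (2 + I*√55)² ≈ -51.0 + 29.665*I)
p = -7737 (p = -9 + 3*((7*16)*(-23)) = -9 + 3*(112*(-23)) = -9 + 3*(-2576) = -9 - 7728 = -7737)
(5835 + (H + p)) - 15983 = (5835 + ((2 + I*√55)² - 7737)) - 15983 = (5835 + (-7737 + (2 + I*√55)²)) - 15983 = (-1902 + (2 + I*√55)²) - 15983 = -17885 + (2 + I*√55)²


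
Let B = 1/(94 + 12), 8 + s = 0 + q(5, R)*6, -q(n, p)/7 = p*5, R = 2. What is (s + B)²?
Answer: 2058164689/11236 ≈ 1.8318e+5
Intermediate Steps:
q(n, p) = -35*p (q(n, p) = -7*p*5 = -35*p)
s = -428 (s = -8 + (0 - 35*2*6) = -8 + (0 - 70*6) = -8 + (0 - 420) = -8 - 420 = -428)
B = 1/106 ≈ 0.0094340
(s + B)² = (-428 + 1/106)² = (-45367/106)² = 2058164689/11236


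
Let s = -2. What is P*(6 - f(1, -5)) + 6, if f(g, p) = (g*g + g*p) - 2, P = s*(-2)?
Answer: 54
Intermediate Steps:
P = 4 (P = -2*(-2) = 4)
f(g, p) = -2 + g**2 + g*p (f(g, p) = (g**2 + g*p) - 2 = -2 + g**2 + g*p)
P*(6 - f(1, -5)) + 6 = 4*(6 - (-2 + 1**2 + 1*(-5))) + 6 = 4*(6 - (-2 + 1 - 5)) + 6 = 4*(6 - 1*(-6)) + 6 = 4*(6 + 6) + 6 = 4*12 + 6 = 48 + 6 = 54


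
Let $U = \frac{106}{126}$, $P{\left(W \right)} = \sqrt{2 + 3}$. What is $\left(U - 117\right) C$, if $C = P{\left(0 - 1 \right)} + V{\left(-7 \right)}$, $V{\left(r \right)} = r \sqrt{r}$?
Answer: $- \frac{7318 \sqrt{5}}{63} + \frac{7318 i \sqrt{7}}{9} \approx -259.74 + 2151.3 i$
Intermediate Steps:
$P{\left(W \right)} = \sqrt{5}$
$U = \frac{53}{63}$ ($U = 106 \cdot \frac{1}{126} = \frac{53}{63} \approx 0.84127$)
$V{\left(r \right)} = r^{\frac{3}{2}}$
$C = \sqrt{5} - 7 i \sqrt{7}$ ($C = \sqrt{5} + \left(-7\right)^{\frac{3}{2}} = \sqrt{5} - 7 i \sqrt{7} \approx 2.2361 - 18.52 i$)
$\left(U - 117\right) C = \left(\frac{53}{63} - 117\right) \left(\sqrt{5} - 7 i \sqrt{7}\right) = - \frac{7318 \left(\sqrt{5} - 7 i \sqrt{7}\right)}{63} = - \frac{7318 \sqrt{5}}{63} + \frac{7318 i \sqrt{7}}{9}$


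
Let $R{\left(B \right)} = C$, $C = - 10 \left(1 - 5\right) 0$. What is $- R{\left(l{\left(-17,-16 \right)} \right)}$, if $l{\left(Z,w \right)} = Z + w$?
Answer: $0$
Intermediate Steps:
$C = 0$ ($C = - 10 \left(\left(-4\right) 0\right) = \left(-10\right) 0 = 0$)
$R{\left(B \right)} = 0$
$- R{\left(l{\left(-17,-16 \right)} \right)} = \left(-1\right) 0 = 0$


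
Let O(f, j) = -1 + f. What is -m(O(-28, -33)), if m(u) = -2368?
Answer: 2368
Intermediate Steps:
-m(O(-28, -33)) = -1*(-2368) = 2368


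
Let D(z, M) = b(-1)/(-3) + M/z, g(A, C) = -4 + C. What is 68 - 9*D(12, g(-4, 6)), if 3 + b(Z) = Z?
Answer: 109/2 ≈ 54.500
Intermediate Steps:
b(Z) = -3 + Z
D(z, M) = 4/3 + M/z (D(z, M) = (-3 - 1)/(-3) + M/z = -4*(-⅓) + M/z = 4/3 + M/z)
68 - 9*D(12, g(-4, 6)) = 68 - 9*(4/3 + (-4 + 6)/12) = 68 - 9*(4/3 + 2*(1/12)) = 68 - 9*(4/3 + ⅙) = 68 - 9*3/2 = 68 - 27/2 = 109/2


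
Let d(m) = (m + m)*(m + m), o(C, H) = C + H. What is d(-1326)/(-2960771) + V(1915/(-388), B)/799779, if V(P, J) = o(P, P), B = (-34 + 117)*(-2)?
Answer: -64190698433857/27022630535538 ≈ -2.3754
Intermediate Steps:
d(m) = 4*m² (d(m) = (2*m)*(2*m) = 4*m²)
B = -166 (B = 83*(-2) = -166)
V(P, J) = 2*P (V(P, J) = P + P = 2*P)
d(-1326)/(-2960771) + V(1915/(-388), B)/799779 = (4*(-1326)²)/(-2960771) + (2*(1915/(-388)))/799779 = (4*1758276)*(-1/2960771) + (2*(1915*(-1/388)))*(1/799779) = 7033104*(-1/2960771) + (2*(-1915/388))*(1/799779) = -413712/174163 - 1915/194*1/799779 = -413712/174163 - 1915/155157126 = -64190698433857/27022630535538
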